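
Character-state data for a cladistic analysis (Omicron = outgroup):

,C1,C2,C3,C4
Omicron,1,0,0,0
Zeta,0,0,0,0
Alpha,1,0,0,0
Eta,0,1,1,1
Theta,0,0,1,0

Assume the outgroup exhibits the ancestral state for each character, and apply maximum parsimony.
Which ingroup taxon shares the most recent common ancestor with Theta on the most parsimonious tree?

Character polarity is set by the outgroup: the derived state is whichever differs from the outgroup's state, so for C1 the derived state is '0', and for the remaining characters it is '1'.
Only Eta, Theta, and Zeta show the derived state '0' for C1, supporting them as a clade.
C2 (derived state '1') is unique to Eta (autapomorphy; uninformative for grouping).
C3 (derived state '1') is shared by Eta and Theta — a synapomorphy uniting that clade.
C4: derived state '1' in Eta only — an autapomorphy, so it tells us nothing about relationships among taxa.
Most parsimonious ingroup topology: ((Zeta,(Eta,Theta)),Alpha).
Theta and Eta form a cherry on this tree, so they are sister taxa.

Eta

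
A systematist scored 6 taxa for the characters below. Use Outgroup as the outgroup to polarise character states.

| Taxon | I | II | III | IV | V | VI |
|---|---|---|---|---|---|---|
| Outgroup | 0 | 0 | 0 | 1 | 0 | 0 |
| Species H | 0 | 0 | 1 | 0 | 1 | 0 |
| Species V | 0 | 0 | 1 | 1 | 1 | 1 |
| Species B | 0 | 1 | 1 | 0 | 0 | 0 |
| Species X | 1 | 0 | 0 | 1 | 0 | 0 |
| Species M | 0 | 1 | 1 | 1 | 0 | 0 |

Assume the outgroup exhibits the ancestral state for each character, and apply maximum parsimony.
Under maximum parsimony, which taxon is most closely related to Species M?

Character polarity is set by the outgroup: the derived state is whichever differs from the outgroup's state, so for IV the derived state is '0', and for the remaining characters it is '1'.
I: derived state '1' in Species X only — an autapomorphy, so it tells us nothing about relationships among taxa.
Only Species B and Species M show the derived state '1' for II, supporting them as a clade.
Only Species B, Species H, Species M, and Species V show the derived state '1' for III, supporting them as a clade.
IV groups Species B and Species H, which is incompatible with the clades supported by the remaining characters; treating it as convergent (homoplasy) costs fewer steps than any alternative tree.
V: derived state '1' in Species H and Species V only — synapomorphy for {Species H, Species V}.
VI: derived state '1' in Species V only — an autapomorphy, so it tells us nothing about relationships among taxa.
Most parsimonious ingroup topology: (((Species H,Species V),(Species B,Species M)),Species X).
Species M and Species B form a cherry on this tree, so they are sister taxa.

Species B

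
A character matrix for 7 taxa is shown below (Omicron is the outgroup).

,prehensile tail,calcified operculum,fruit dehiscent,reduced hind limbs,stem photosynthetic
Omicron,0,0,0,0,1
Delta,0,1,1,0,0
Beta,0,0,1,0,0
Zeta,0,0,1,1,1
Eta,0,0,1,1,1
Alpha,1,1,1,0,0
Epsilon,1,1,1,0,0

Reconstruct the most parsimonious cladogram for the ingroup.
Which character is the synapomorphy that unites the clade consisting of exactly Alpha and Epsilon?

prehensile tail

Character polarity is set by the outgroup: the derived state is whichever differs from the outgroup's state, so for stem photosynthetic the derived state is '0', and for the remaining characters it is '1'.
prehensile tail: derived state '1' in Alpha and Epsilon only — synapomorphy for {Alpha, Epsilon}.
calcified operculum (derived state '1') is shared by Alpha, Delta, and Epsilon — a synapomorphy uniting that clade.
All ingroup taxa share the derived state '1' for fruit dehiscent; it defines the ingroup but does not resolve relationships within it.
reduced hind limbs (derived state '1') is shared by Eta and Zeta — a synapomorphy uniting that clade.
stem photosynthetic (derived state '0') is shared by Alpha, Beta, Delta, and Epsilon — a synapomorphy uniting that clade.
Most parsimonious ingroup topology: (((Delta,(Alpha,Epsilon)),Beta),(Zeta,Eta)).
The clade {Alpha, Epsilon} is supported by prehensile tail: its derived state '1' occurs in exactly those taxa and in no other taxon (including the outgroup).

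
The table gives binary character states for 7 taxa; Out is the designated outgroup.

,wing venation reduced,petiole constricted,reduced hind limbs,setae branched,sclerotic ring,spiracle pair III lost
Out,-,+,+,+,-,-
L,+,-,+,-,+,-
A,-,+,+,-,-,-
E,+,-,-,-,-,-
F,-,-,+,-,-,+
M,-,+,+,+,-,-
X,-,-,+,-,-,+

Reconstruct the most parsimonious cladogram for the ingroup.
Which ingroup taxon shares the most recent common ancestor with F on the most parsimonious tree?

X

Character polarity is set by the outgroup: the derived state is whichever differs from the outgroup's state, so for petiole constricted, reduced hind limbs, setae branched the derived state is '-', and for the remaining characters it is '+'.
Only E and L show the derived state '+' for wing venation reduced, supporting them as a clade.
petiole constricted: derived state '-' in E, F, L, and X only — synapomorphy for {E, F, L, X}.
reduced hind limbs: derived state '-' in E only — an autapomorphy, so it tells us nothing about relationships among taxa.
setae branched (derived state '-') is shared by A, E, F, L, and X — a synapomorphy uniting that clade.
sclerotic ring: derived state '+' in L only — an autapomorphy, so it tells us nothing about relationships among taxa.
spiracle pair III lost: derived state '+' in F and X only — synapomorphy for {F, X}.
Most parsimonious ingroup topology: ((((L,E),(F,X)),A),M).
F and X form a cherry on this tree, so they are sister taxa.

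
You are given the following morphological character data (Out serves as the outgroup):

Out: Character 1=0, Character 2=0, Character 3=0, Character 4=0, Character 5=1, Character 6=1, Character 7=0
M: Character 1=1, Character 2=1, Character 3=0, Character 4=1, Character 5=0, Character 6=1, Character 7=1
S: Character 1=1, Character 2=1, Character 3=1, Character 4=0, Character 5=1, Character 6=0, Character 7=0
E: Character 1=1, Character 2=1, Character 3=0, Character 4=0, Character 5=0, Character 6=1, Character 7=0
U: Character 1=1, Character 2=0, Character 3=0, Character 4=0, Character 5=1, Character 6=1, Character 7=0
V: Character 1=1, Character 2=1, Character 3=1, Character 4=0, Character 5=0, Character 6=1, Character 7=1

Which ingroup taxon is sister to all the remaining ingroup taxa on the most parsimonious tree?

Character polarity is set by the outgroup: the derived state is whichever differs from the outgroup's state, so for Character 5, Character 6 the derived state is '0', and for the remaining characters it is '1'.
All ingroup taxa share the derived state '1' for Character 1; it defines the ingroup but does not resolve relationships within it.
Only E, M, S, and V show the derived state '1' for Character 2, supporting them as a clade.
Character 3 groups S and V, which is incompatible with the clades supported by the remaining characters; treating it as convergent (homoplasy) costs fewer steps than any alternative tree.
Character 4: derived state '1' in M only — an autapomorphy, so it tells us nothing about relationships among taxa.
Character 5 (derived state '0') is shared by E, M, and V — a synapomorphy uniting that clade.
Character 6 (derived state '0') is unique to S (autapomorphy; uninformative for grouping).
Character 7 (derived state '1') is shared by M and V — a synapomorphy uniting that clade.
Most parsimonious ingroup topology: ((((M,V),E),S),U).
U is sister to the clade containing all other ingroup taxa, so it is the earliest-diverging (most basal) ingroup lineage.

U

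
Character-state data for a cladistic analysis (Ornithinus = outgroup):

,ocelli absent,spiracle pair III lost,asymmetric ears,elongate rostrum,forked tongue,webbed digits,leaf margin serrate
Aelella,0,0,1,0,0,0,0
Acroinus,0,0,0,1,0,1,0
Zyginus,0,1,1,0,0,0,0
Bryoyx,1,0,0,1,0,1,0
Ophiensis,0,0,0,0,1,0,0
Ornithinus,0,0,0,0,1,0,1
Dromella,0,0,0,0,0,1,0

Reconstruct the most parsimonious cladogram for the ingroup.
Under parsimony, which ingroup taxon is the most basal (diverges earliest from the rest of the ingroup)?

Ophiensis

Character polarity is set by the outgroup: the derived state is whichever differs from the outgroup's state, so for forked tongue, leaf margin serrate the derived state is '0', and for the remaining characters it is '1'.
ocelli absent: derived state '1' in Bryoyx only — an autapomorphy, so it tells us nothing about relationships among taxa.
spiracle pair III lost: derived state '1' in Zyginus only — an autapomorphy, so it tells us nothing about relationships among taxa.
asymmetric ears (derived state '1') is shared by Aelella and Zyginus — a synapomorphy uniting that clade.
elongate rostrum (derived state '1') is shared by Acroinus and Bryoyx — a synapomorphy uniting that clade.
forked tongue (derived state '0') is shared by Acroinus, Aelella, Bryoyx, Dromella, and Zyginus — a synapomorphy uniting that clade.
webbed digits (derived state '1') is shared by Acroinus, Bryoyx, and Dromella — a synapomorphy uniting that clade.
leaf margin serrate (derived state '0') is shared by all ingroup taxa — unites the whole ingroup.
Most parsimonious ingroup topology: (Ophiensis,(((Acroinus,Bryoyx),Dromella),(Aelella,Zyginus))).
Ophiensis is sister to the clade containing all other ingroup taxa, so it is the earliest-diverging (most basal) ingroup lineage.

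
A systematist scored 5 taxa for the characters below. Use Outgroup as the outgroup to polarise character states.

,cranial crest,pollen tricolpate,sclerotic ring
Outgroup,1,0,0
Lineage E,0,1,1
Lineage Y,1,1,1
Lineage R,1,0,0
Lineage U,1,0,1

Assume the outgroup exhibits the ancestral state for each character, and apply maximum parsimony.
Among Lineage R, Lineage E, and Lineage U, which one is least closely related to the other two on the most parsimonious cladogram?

Lineage R

Character polarity is set by the outgroup: the derived state is whichever differs from the outgroup's state, so for cranial crest the derived state is '0', and for the remaining characters it is '1'.
cranial crest: derived state '0' in Lineage E only — an autapomorphy, so it tells us nothing about relationships among taxa.
pollen tricolpate (derived state '1') is shared by Lineage E and Lineage Y — a synapomorphy uniting that clade.
sclerotic ring (derived state '1') is shared by Lineage E, Lineage U, and Lineage Y — a synapomorphy uniting that clade.
Most parsimonious ingroup topology: (((Lineage E,Lineage Y),Lineage U),Lineage R).
Lineage U and Lineage E share a more recent common ancestor with each other than either does with Lineage R, so Lineage R is the least closely related of the three.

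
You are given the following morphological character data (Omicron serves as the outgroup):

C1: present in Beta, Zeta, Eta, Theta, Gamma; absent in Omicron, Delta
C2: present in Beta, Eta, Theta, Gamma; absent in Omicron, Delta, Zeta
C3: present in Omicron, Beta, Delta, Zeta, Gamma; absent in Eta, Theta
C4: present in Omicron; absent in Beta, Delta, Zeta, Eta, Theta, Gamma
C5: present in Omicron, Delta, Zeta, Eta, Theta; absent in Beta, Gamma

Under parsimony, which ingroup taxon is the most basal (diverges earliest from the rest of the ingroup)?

Delta

Character polarity is set by the outgroup: the derived state is whichever differs from the outgroup's state, so for C3, C4, C5 the derived state is 'absent', and for the remaining characters it is 'present'.
C1: derived state 'present' in Beta, Eta, Gamma, Theta, and Zeta only — synapomorphy for {Beta, Eta, Gamma, Theta, Zeta}.
Only Beta, Eta, Gamma, and Theta show the derived state 'present' for C2, supporting them as a clade.
C3: derived state 'absent' in Eta and Theta only — synapomorphy for {Eta, Theta}.
All ingroup taxa share the derived state 'absent' for C4; it defines the ingroup but does not resolve relationships within it.
Only Beta and Gamma show the derived state 'absent' for C5, supporting them as a clade.
Most parsimonious ingroup topology: ((((Beta,Gamma),(Eta,Theta)),Zeta),Delta).
Delta is sister to the clade containing all other ingroup taxa, so it is the earliest-diverging (most basal) ingroup lineage.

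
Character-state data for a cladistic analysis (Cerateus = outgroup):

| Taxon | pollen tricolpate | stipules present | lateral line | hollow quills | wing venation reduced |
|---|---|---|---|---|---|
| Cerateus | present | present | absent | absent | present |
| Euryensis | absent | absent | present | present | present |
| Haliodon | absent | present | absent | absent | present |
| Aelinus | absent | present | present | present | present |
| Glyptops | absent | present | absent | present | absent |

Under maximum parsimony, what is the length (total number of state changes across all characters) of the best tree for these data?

5

Character polarity is set by the outgroup: the derived state is whichever differs from the outgroup's state, so for pollen tricolpate, stipules present, wing venation reduced the derived state is 'absent', and for the remaining characters it is 'present'.
All ingroup taxa share the derived state 'absent' for pollen tricolpate; it defines the ingroup but does not resolve relationships within it.
stipules present: derived state 'absent' in Euryensis only — an autapomorphy, so it tells us nothing about relationships among taxa.
lateral line: derived state 'present' in Aelinus and Euryensis only — synapomorphy for {Aelinus, Euryensis}.
hollow quills (derived state 'present') is shared by Aelinus, Euryensis, and Glyptops — a synapomorphy uniting that clade.
wing venation reduced: derived state 'absent' in Glyptops only — an autapomorphy, so it tells us nothing about relationships among taxa.
Most parsimonious ingroup topology: (((Euryensis,Aelinus),Glyptops),Haliodon).
Changes per character on this tree: pollen tricolpate: 1; stipules present: 1; lateral line: 1; hollow quills: 1; wing venation reduced: 1.
Total = 5.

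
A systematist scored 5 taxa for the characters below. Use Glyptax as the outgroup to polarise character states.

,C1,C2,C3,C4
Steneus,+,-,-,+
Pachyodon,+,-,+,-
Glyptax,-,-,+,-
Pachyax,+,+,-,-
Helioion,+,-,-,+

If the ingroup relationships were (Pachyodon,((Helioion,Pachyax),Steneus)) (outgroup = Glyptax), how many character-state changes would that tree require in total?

Map each character onto (Pachyodon,((Helioion,Pachyax),Steneus)) (rooted by Glyptax) and count the minimum state changes it requires (Fitch parsimony):
C1: 1; C2: 1; C3: 1; C4: 2.
Total tree length = 5.

5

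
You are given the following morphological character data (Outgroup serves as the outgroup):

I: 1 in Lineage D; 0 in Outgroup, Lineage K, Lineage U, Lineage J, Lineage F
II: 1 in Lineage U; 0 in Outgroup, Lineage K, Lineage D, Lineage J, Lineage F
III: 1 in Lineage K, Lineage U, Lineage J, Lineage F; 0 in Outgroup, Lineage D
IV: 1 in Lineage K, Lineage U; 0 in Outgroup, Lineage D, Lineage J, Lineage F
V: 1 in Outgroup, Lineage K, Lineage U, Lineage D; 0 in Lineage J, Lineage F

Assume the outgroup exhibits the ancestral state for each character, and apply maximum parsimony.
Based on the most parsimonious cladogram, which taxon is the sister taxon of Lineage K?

Lineage U

Character polarity is set by the outgroup: the derived state is whichever differs from the outgroup's state, so for V the derived state is '0', and for the remaining characters it is '1'.
I: derived state '1' in Lineage D only — an autapomorphy, so it tells us nothing about relationships among taxa.
II: derived state '1' in Lineage U only — an autapomorphy, so it tells us nothing about relationships among taxa.
III (derived state '1') is shared by Lineage F, Lineage J, Lineage K, and Lineage U — a synapomorphy uniting that clade.
Only Lineage K and Lineage U show the derived state '1' for IV, supporting them as a clade.
Only Lineage F and Lineage J show the derived state '0' for V, supporting them as a clade.
Most parsimonious ingroup topology: (((Lineage J,Lineage F),(Lineage U,Lineage K)),Lineage D).
Lineage K and Lineage U form a cherry on this tree, so they are sister taxa.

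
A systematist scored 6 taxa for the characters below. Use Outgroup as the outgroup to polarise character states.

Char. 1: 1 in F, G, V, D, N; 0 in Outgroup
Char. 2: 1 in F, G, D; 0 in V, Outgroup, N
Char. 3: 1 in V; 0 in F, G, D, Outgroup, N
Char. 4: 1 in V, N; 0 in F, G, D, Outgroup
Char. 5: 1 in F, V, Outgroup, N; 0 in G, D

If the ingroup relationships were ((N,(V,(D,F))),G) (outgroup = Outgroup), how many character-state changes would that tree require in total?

8

Map each character onto ((N,(V,(D,F))),G) (rooted by Outgroup) and count the minimum state changes it requires (Fitch parsimony):
Char. 1: 1; Char. 2: 2; Char. 3: 1; Char. 4: 2; Char. 5: 2.
Total tree length = 8.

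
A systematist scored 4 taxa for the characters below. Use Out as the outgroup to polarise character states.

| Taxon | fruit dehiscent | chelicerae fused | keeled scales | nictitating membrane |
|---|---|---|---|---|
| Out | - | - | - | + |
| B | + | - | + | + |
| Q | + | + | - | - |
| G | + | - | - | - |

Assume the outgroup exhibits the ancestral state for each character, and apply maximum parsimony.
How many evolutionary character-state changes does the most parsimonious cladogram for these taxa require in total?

Character polarity is set by the outgroup: the derived state is whichever differs from the outgroup's state, so for nictitating membrane the derived state is '-', and for the remaining characters it is '+'.
All ingroup taxa share the derived state '+' for fruit dehiscent; it defines the ingroup but does not resolve relationships within it.
chelicerae fused: derived state '+' in Q only — an autapomorphy, so it tells us nothing about relationships among taxa.
keeled scales: derived state '+' in B only — an autapomorphy, so it tells us nothing about relationships among taxa.
Only G and Q show the derived state '-' for nictitating membrane, supporting them as a clade.
Most parsimonious ingroup topology: (B,(Q,G)).
Changes per character on this tree: fruit dehiscent: 1; chelicerae fused: 1; keeled scales: 1; nictitating membrane: 1.
Total = 4.

4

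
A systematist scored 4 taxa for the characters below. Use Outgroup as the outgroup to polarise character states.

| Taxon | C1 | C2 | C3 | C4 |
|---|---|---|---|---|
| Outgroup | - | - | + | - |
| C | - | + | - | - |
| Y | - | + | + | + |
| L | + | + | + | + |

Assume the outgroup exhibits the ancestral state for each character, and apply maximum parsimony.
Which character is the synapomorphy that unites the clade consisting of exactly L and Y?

Character polarity is set by the outgroup: the derived state is whichever differs from the outgroup's state, so for C3 the derived state is '-', and for the remaining characters it is '+'.
C1: derived state '+' in L only — an autapomorphy, so it tells us nothing about relationships among taxa.
All ingroup taxa share the derived state '+' for C2; it defines the ingroup but does not resolve relationships within it.
C3 (derived state '-') is unique to C (autapomorphy; uninformative for grouping).
C4: derived state '+' in L and Y only — synapomorphy for {L, Y}.
Most parsimonious ingroup topology: (C,(Y,L)).
The clade {L, Y} is supported by C4: its derived state '+' occurs in exactly those taxa and in no other taxon (including the outgroup).

C4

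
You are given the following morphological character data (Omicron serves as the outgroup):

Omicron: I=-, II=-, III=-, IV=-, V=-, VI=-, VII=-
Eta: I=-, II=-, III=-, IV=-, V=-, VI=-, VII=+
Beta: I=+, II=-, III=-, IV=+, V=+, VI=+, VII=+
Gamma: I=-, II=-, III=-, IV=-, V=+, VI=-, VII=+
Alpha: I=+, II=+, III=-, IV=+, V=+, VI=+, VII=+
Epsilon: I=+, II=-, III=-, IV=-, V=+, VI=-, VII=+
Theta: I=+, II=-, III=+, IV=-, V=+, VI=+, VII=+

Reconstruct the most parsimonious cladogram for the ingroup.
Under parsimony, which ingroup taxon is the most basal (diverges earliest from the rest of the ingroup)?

Eta

The outgroup has state '-' for every character, so '+' is the derived state throughout.
Only Alpha, Beta, Epsilon, and Theta show the derived state '+' for I, supporting them as a clade.
II (derived state '+') is unique to Alpha (autapomorphy; uninformative for grouping).
III: derived state '+' in Theta only — an autapomorphy, so it tells us nothing about relationships among taxa.
IV (derived state '+') is shared by Alpha and Beta — a synapomorphy uniting that clade.
V (derived state '+') is shared by Alpha, Beta, Epsilon, Gamma, and Theta — a synapomorphy uniting that clade.
VI (derived state '+') is shared by Alpha, Beta, and Theta — a synapomorphy uniting that clade.
VII (derived state '+') is shared by all ingroup taxa — unites the whole ingroup.
Most parsimonious ingroup topology: (Eta,((((Beta,Alpha),Theta),Epsilon),Gamma)).
Eta is sister to the clade containing all other ingroup taxa, so it is the earliest-diverging (most basal) ingroup lineage.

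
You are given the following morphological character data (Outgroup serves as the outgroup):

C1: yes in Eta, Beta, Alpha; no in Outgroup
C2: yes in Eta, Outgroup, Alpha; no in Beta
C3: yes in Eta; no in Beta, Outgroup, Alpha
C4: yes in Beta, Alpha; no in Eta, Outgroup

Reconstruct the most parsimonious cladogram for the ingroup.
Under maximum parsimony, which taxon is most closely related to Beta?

Alpha

Character polarity is set by the outgroup: the derived state is whichever differs from the outgroup's state, so for C2 the derived state is 'no', and for the remaining characters it is 'yes'.
C1 (derived state 'yes') is shared by all ingroup taxa — unites the whole ingroup.
C2: derived state 'no' in Beta only — an autapomorphy, so it tells us nothing about relationships among taxa.
C3: derived state 'yes' in Eta only — an autapomorphy, so it tells us nothing about relationships among taxa.
C4: derived state 'yes' in Alpha and Beta only — synapomorphy for {Alpha, Beta}.
Most parsimonious ingroup topology: ((Alpha,Beta),Eta).
Beta and Alpha form a cherry on this tree, so they are sister taxa.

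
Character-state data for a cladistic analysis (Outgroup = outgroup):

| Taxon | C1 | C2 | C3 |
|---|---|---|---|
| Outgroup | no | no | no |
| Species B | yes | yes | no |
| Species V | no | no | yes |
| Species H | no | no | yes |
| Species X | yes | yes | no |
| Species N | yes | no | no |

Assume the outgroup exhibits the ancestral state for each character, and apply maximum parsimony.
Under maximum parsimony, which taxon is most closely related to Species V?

Species H

The outgroup has state 'no' for every character, so 'yes' is the derived state throughout.
C1 (derived state 'yes') is shared by Species B, Species N, and Species X — a synapomorphy uniting that clade.
C2 (derived state 'yes') is shared by Species B and Species X — a synapomorphy uniting that clade.
Only Species H and Species V show the derived state 'yes' for C3, supporting them as a clade.
Most parsimonious ingroup topology: (((Species B,Species X),Species N),(Species V,Species H)).
Species V and Species H form a cherry on this tree, so they are sister taxa.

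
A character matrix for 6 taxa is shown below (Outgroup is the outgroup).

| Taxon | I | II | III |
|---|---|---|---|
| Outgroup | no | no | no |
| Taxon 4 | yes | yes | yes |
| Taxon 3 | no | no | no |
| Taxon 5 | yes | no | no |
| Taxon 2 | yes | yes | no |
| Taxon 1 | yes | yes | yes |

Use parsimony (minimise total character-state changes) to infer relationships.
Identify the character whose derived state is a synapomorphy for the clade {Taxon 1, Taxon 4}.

The outgroup has state 'no' for every character, so 'yes' is the derived state throughout.
I (derived state 'yes') is shared by Taxon 1, Taxon 2, Taxon 4, and Taxon 5 — a synapomorphy uniting that clade.
Only Taxon 1, Taxon 2, and Taxon 4 show the derived state 'yes' for II, supporting them as a clade.
III: derived state 'yes' in Taxon 1 and Taxon 4 only — synapomorphy for {Taxon 1, Taxon 4}.
Most parsimonious ingroup topology: ((Taxon 5,((Taxon 1,Taxon 4),Taxon 2)),Taxon 3).
The clade {Taxon 1, Taxon 4} is supported by III: its derived state 'yes' occurs in exactly those taxa and in no other taxon (including the outgroup).

III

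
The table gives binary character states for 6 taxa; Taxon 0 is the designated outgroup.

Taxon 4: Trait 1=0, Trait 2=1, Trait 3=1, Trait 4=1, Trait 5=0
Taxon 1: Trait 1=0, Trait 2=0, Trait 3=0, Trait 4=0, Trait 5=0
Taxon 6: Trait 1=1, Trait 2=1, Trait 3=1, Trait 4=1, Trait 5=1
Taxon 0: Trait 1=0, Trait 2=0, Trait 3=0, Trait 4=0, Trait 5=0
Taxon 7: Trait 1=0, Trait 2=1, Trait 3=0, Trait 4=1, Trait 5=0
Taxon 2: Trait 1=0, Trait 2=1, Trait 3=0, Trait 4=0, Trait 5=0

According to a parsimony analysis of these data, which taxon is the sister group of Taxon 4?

The outgroup has state '0' for every character, so '1' is the derived state throughout.
Trait 1 (derived state '1') is unique to Taxon 6 (autapomorphy; uninformative for grouping).
Only Taxon 2, Taxon 4, Taxon 6, and Taxon 7 show the derived state '1' for Trait 2, supporting them as a clade.
Trait 3: derived state '1' in Taxon 4 and Taxon 6 only — synapomorphy for {Taxon 4, Taxon 6}.
Trait 4: derived state '1' in Taxon 4, Taxon 6, and Taxon 7 only — synapomorphy for {Taxon 4, Taxon 6, Taxon 7}.
Trait 5 (derived state '1') is unique to Taxon 6 (autapomorphy; uninformative for grouping).
Most parsimonious ingroup topology: (Taxon 1,(((Taxon 4,Taxon 6),Taxon 7),Taxon 2)).
Taxon 4 and Taxon 6 form a cherry on this tree, so they are sister taxa.

Taxon 6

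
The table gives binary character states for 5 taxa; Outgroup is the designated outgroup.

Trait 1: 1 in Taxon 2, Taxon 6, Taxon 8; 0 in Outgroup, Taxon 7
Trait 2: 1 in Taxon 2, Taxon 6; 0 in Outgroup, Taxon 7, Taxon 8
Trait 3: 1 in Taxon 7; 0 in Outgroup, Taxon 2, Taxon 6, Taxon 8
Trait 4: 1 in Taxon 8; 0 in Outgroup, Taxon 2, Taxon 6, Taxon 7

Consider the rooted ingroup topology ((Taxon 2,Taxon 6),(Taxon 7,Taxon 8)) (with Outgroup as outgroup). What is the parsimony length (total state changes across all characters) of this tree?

5

Map each character onto ((Taxon 2,Taxon 6),(Taxon 7,Taxon 8)) (rooted by Outgroup) and count the minimum state changes it requires (Fitch parsimony):
Trait 1: 2; Trait 2: 1; Trait 3: 1; Trait 4: 1.
Total tree length = 5.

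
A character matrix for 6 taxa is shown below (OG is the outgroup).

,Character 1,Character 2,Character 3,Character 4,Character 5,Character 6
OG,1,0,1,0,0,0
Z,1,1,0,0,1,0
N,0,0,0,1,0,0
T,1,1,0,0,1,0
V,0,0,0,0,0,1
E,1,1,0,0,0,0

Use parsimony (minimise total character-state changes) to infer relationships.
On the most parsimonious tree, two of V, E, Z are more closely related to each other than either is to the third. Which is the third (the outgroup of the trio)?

Character polarity is set by the outgroup: the derived state is whichever differs from the outgroup's state, so for Character 1, Character 3 the derived state is '0', and for the remaining characters it is '1'.
Only N and V show the derived state '0' for Character 1, supporting them as a clade.
Only E, T, and Z show the derived state '1' for Character 2, supporting them as a clade.
All ingroup taxa share the derived state '0' for Character 3; it defines the ingroup but does not resolve relationships within it.
Character 4: derived state '1' in N only — an autapomorphy, so it tells us nothing about relationships among taxa.
Character 5 (derived state '1') is shared by T and Z — a synapomorphy uniting that clade.
Character 6: derived state '1' in V only — an autapomorphy, so it tells us nothing about relationships among taxa.
Most parsimonious ingroup topology: (((Z,T),E),(N,V)).
E and Z share a more recent common ancestor with each other than either does with V, so V is the least closely related of the three.

V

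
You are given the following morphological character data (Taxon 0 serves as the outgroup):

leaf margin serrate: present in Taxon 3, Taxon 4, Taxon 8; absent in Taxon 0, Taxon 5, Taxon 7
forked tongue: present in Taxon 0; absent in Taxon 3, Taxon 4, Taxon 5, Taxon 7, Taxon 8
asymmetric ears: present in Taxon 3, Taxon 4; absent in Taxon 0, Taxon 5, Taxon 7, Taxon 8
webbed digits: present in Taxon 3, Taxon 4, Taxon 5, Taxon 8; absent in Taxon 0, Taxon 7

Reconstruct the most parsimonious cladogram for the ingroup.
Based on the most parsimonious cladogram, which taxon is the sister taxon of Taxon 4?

Character polarity is set by the outgroup: the derived state is whichever differs from the outgroup's state, so for forked tongue the derived state is 'absent', and for the remaining characters it is 'present'.
leaf margin serrate (derived state 'present') is shared by Taxon 3, Taxon 4, and Taxon 8 — a synapomorphy uniting that clade.
All ingroup taxa share the derived state 'absent' for forked tongue; it defines the ingroup but does not resolve relationships within it.
asymmetric ears: derived state 'present' in Taxon 3 and Taxon 4 only — synapomorphy for {Taxon 3, Taxon 4}.
webbed digits: derived state 'present' in Taxon 3, Taxon 4, Taxon 5, and Taxon 8 only — synapomorphy for {Taxon 3, Taxon 4, Taxon 5, Taxon 8}.
Most parsimonious ingroup topology: ((((Taxon 3,Taxon 4),Taxon 8),Taxon 5),Taxon 7).
Taxon 4 and Taxon 3 form a cherry on this tree, so they are sister taxa.

Taxon 3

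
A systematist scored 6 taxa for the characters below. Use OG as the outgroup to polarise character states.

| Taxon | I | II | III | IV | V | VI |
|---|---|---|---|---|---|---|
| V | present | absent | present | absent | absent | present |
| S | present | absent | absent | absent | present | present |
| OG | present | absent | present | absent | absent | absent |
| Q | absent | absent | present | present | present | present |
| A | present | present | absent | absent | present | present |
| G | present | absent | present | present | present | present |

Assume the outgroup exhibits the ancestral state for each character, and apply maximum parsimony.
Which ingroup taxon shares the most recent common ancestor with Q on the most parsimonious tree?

Character polarity is set by the outgroup: the derived state is whichever differs from the outgroup's state, so for I, III the derived state is 'absent', and for the remaining characters it is 'present'.
I (derived state 'absent') is unique to Q (autapomorphy; uninformative for grouping).
II (derived state 'present') is unique to A (autapomorphy; uninformative for grouping).
III: derived state 'absent' in A and S only — synapomorphy for {A, S}.
IV (derived state 'present') is shared by G and Q — a synapomorphy uniting that clade.
V (derived state 'present') is shared by A, G, Q, and S — a synapomorphy uniting that clade.
VI (derived state 'present') is shared by all ingroup taxa — unites the whole ingroup.
Most parsimonious ingroup topology: (((Q,G),(A,S)),V).
Q and G form a cherry on this tree, so they are sister taxa.

G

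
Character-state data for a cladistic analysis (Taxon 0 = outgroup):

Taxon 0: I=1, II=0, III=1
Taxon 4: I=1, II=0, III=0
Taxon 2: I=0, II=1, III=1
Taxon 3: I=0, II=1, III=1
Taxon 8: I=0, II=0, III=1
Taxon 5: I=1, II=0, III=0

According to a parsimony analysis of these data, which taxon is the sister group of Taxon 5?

Character polarity is set by the outgroup: the derived state is whichever differs from the outgroup's state, so for I, III the derived state is '0', and for the remaining characters it is '1'.
I (derived state '0') is shared by Taxon 2, Taxon 3, and Taxon 8 — a synapomorphy uniting that clade.
II: derived state '1' in Taxon 2 and Taxon 3 only — synapomorphy for {Taxon 2, Taxon 3}.
Only Taxon 4 and Taxon 5 show the derived state '0' for III, supporting them as a clade.
Most parsimonious ingroup topology: ((Taxon 8,(Taxon 3,Taxon 2)),(Taxon 4,Taxon 5)).
Taxon 5 and Taxon 4 form a cherry on this tree, so they are sister taxa.

Taxon 4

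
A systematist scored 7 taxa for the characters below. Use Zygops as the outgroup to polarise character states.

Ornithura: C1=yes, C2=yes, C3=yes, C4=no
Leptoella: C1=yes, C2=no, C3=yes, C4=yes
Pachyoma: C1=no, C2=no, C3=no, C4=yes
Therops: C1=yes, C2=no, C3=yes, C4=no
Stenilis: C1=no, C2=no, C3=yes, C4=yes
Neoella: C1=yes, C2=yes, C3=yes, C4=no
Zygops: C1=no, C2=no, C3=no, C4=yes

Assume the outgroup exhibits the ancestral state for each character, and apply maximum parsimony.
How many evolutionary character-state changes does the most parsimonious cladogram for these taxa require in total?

Character polarity is set by the outgroup: the derived state is whichever differs from the outgroup's state, so for C4 the derived state is 'no', and for the remaining characters it is 'yes'.
C1: derived state 'yes' in Leptoella, Neoella, Ornithura, and Therops only — synapomorphy for {Leptoella, Neoella, Ornithura, Therops}.
C2: derived state 'yes' in Neoella and Ornithura only — synapomorphy for {Neoella, Ornithura}.
C3 (derived state 'yes') is shared by Leptoella, Neoella, Ornithura, Stenilis, and Therops — a synapomorphy uniting that clade.
C4 (derived state 'no') is shared by Neoella, Ornithura, and Therops — a synapomorphy uniting that clade.
Most parsimonious ingroup topology: (((Leptoella,(Therops,(Neoella,Ornithura))),Stenilis),Pachyoma).
Changes per character on this tree: C1: 1; C2: 1; C3: 1; C4: 1.
Total = 4.

4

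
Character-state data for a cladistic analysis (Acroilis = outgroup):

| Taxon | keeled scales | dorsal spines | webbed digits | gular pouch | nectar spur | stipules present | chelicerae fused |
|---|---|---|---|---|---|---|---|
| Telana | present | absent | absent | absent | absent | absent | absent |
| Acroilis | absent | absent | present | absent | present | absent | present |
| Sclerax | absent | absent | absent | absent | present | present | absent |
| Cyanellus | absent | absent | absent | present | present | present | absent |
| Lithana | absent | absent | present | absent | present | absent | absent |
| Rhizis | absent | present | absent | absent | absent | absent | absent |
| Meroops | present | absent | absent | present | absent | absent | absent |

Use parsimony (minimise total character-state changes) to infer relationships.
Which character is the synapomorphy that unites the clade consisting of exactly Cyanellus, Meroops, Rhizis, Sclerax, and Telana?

Character polarity is set by the outgroup: the derived state is whichever differs from the outgroup's state, so for webbed digits, nectar spur, chelicerae fused the derived state is 'absent', and for the remaining characters it is 'present'.
Only Meroops and Telana show the derived state 'present' for keeled scales, supporting them as a clade.
dorsal spines (derived state 'present') is unique to Rhizis (autapomorphy; uninformative for grouping).
Only Cyanellus, Meroops, Rhizis, Sclerax, and Telana show the derived state 'absent' for webbed digits, supporting them as a clade.
gular pouch groups Cyanellus and Meroops, which is incompatible with the clades supported by the remaining characters; treating it as convergent (homoplasy) costs fewer steps than any alternative tree.
nectar spur: derived state 'absent' in Meroops, Rhizis, and Telana only — synapomorphy for {Meroops, Rhizis, Telana}.
stipules present (derived state 'present') is shared by Cyanellus and Sclerax — a synapomorphy uniting that clade.
chelicerae fused (derived state 'absent') is shared by all ingroup taxa — unites the whole ingroup.
Most parsimonious ingroup topology: (Lithana,(((Telana,Meroops),Rhizis),(Cyanellus,Sclerax))).
The clade {Cyanellus, Meroops, Rhizis, Sclerax, Telana} is supported by webbed digits: its derived state 'absent' occurs in exactly those taxa and in no other taxon (including the outgroup).

webbed digits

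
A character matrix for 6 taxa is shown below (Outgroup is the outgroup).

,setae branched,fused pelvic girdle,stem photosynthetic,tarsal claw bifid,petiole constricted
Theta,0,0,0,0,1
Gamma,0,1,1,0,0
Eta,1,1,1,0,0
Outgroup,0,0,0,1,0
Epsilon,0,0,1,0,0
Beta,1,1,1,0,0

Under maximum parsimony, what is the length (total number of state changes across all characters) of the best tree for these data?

Character polarity is set by the outgroup: the derived state is whichever differs from the outgroup's state, so for tarsal claw bifid the derived state is '0', and for the remaining characters it is '1'.
setae branched: derived state '1' in Beta and Eta only — synapomorphy for {Beta, Eta}.
fused pelvic girdle: derived state '1' in Beta, Eta, and Gamma only — synapomorphy for {Beta, Eta, Gamma}.
Only Beta, Epsilon, Eta, and Gamma show the derived state '1' for stem photosynthetic, supporting them as a clade.
tarsal claw bifid (derived state '0') is shared by all ingroup taxa — unites the whole ingroup.
petiole constricted (derived state '1') is unique to Theta (autapomorphy; uninformative for grouping).
Most parsimonious ingroup topology: ((((Eta,Beta),Gamma),Epsilon),Theta).
Changes per character on this tree: setae branched: 1; fused pelvic girdle: 1; stem photosynthetic: 1; tarsal claw bifid: 1; petiole constricted: 1.
Total = 5.

5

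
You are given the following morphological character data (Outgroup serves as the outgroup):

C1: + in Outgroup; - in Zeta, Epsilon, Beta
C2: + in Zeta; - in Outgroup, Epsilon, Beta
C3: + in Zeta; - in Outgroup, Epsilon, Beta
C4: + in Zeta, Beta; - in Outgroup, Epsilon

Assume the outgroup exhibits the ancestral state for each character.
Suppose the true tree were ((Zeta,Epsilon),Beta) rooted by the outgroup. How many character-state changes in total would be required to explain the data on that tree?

5

Map each character onto ((Zeta,Epsilon),Beta) (rooted by Outgroup) and count the minimum state changes it requires (Fitch parsimony):
C1: 1; C2: 1; C3: 1; C4: 2.
Total tree length = 5.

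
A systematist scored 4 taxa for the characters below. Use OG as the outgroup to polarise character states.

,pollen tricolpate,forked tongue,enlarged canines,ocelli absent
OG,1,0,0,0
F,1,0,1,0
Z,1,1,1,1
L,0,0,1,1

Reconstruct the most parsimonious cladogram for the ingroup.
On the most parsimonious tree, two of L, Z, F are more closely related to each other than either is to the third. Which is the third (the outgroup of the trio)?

Character polarity is set by the outgroup: the derived state is whichever differs from the outgroup's state, so for pollen tricolpate the derived state is '0', and for the remaining characters it is '1'.
pollen tricolpate (derived state '0') is unique to L (autapomorphy; uninformative for grouping).
forked tongue (derived state '1') is unique to Z (autapomorphy; uninformative for grouping).
All ingroup taxa share the derived state '1' for enlarged canines; it defines the ingroup but does not resolve relationships within it.
ocelli absent: derived state '1' in L and Z only — synapomorphy for {L, Z}.
Most parsimonious ingroup topology: (F,(Z,L)).
Z and L share a more recent common ancestor with each other than either does with F, so F is the least closely related of the three.

F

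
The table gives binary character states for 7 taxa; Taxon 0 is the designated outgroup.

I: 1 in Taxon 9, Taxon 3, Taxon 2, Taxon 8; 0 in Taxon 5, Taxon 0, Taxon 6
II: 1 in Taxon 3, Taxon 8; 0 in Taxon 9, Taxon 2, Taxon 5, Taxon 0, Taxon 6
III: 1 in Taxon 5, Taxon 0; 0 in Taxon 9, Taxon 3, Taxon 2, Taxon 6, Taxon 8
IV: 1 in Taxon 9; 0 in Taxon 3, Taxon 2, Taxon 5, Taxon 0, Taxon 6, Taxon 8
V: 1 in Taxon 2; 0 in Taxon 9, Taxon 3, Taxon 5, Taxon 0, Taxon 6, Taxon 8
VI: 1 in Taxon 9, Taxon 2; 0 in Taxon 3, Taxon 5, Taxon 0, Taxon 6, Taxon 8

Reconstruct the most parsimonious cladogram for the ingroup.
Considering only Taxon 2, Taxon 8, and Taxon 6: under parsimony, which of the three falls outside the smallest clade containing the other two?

Taxon 6

Character polarity is set by the outgroup: the derived state is whichever differs from the outgroup's state, so for III the derived state is '0', and for the remaining characters it is '1'.
Only Taxon 2, Taxon 3, Taxon 8, and Taxon 9 show the derived state '1' for I, supporting them as a clade.
II (derived state '1') is shared by Taxon 3 and Taxon 8 — a synapomorphy uniting that clade.
III (derived state '0') is shared by Taxon 2, Taxon 3, Taxon 6, Taxon 8, and Taxon 9 — a synapomorphy uniting that clade.
IV: derived state '1' in Taxon 9 only — an autapomorphy, so it tells us nothing about relationships among taxa.
V (derived state '1') is unique to Taxon 2 (autapomorphy; uninformative for grouping).
VI (derived state '1') is shared by Taxon 2 and Taxon 9 — a synapomorphy uniting that clade.
Most parsimonious ingroup topology: ((((Taxon 8,Taxon 3),(Taxon 9,Taxon 2)),Taxon 6),Taxon 5).
Taxon 8 and Taxon 2 share a more recent common ancestor with each other than either does with Taxon 6, so Taxon 6 is the least closely related of the three.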